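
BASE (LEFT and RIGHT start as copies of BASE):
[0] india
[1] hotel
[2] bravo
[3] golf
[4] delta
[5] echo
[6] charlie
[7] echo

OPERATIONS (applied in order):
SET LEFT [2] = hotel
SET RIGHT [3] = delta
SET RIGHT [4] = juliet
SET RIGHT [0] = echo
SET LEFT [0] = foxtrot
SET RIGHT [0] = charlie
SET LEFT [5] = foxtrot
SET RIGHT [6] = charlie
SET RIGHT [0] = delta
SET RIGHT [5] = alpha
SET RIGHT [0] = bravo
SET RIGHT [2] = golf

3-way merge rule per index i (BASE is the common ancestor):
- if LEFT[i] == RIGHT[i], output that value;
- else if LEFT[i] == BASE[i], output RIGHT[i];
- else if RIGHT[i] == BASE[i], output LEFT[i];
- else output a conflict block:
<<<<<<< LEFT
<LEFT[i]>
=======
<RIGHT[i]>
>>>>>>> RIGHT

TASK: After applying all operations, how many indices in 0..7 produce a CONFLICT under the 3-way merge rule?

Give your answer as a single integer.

Answer: 3

Derivation:
Final LEFT:  [foxtrot, hotel, hotel, golf, delta, foxtrot, charlie, echo]
Final RIGHT: [bravo, hotel, golf, delta, juliet, alpha, charlie, echo]
i=0: BASE=india L=foxtrot R=bravo all differ -> CONFLICT
i=1: L=hotel R=hotel -> agree -> hotel
i=2: BASE=bravo L=hotel R=golf all differ -> CONFLICT
i=3: L=golf=BASE, R=delta -> take RIGHT -> delta
i=4: L=delta=BASE, R=juliet -> take RIGHT -> juliet
i=5: BASE=echo L=foxtrot R=alpha all differ -> CONFLICT
i=6: L=charlie R=charlie -> agree -> charlie
i=7: L=echo R=echo -> agree -> echo
Conflict count: 3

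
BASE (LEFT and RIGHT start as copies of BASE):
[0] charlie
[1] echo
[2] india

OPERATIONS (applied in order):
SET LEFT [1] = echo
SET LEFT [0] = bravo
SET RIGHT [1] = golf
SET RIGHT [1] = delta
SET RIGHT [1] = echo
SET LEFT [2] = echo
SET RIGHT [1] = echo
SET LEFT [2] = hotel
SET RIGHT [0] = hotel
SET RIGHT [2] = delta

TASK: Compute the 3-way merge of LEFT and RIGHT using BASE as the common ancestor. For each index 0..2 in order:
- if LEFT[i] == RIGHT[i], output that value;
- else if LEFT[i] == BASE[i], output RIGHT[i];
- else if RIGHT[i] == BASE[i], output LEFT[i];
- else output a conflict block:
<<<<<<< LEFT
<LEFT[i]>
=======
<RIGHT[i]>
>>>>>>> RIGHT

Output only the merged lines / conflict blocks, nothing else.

Answer: <<<<<<< LEFT
bravo
=======
hotel
>>>>>>> RIGHT
echo
<<<<<<< LEFT
hotel
=======
delta
>>>>>>> RIGHT

Derivation:
Final LEFT:  [bravo, echo, hotel]
Final RIGHT: [hotel, echo, delta]
i=0: BASE=charlie L=bravo R=hotel all differ -> CONFLICT
i=1: L=echo R=echo -> agree -> echo
i=2: BASE=india L=hotel R=delta all differ -> CONFLICT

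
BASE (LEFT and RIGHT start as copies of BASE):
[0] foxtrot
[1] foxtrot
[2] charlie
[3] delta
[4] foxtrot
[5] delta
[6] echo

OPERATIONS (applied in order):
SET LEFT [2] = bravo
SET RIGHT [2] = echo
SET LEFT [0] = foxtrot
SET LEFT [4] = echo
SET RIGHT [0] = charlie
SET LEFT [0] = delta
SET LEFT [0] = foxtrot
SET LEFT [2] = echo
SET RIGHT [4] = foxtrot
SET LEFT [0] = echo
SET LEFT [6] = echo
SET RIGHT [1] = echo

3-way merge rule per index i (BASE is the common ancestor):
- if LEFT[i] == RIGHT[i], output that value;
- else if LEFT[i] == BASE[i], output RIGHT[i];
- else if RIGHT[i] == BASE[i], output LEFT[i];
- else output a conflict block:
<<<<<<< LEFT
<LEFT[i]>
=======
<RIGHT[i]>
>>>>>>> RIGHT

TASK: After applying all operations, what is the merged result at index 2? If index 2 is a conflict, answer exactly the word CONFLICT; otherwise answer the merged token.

Final LEFT:  [echo, foxtrot, echo, delta, echo, delta, echo]
Final RIGHT: [charlie, echo, echo, delta, foxtrot, delta, echo]
i=0: BASE=foxtrot L=echo R=charlie all differ -> CONFLICT
i=1: L=foxtrot=BASE, R=echo -> take RIGHT -> echo
i=2: L=echo R=echo -> agree -> echo
i=3: L=delta R=delta -> agree -> delta
i=4: L=echo, R=foxtrot=BASE -> take LEFT -> echo
i=5: L=delta R=delta -> agree -> delta
i=6: L=echo R=echo -> agree -> echo
Index 2 -> echo

Answer: echo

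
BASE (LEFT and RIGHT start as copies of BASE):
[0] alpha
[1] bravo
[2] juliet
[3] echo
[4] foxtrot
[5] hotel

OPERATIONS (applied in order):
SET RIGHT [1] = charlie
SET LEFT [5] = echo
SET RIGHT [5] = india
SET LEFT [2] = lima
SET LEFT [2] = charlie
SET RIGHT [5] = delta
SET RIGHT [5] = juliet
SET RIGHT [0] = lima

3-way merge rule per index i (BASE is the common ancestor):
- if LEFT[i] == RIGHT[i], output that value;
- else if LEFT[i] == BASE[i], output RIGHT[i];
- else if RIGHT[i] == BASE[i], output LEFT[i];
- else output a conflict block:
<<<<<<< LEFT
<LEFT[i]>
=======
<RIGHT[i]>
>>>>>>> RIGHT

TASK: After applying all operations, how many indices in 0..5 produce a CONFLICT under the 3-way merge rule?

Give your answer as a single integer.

Answer: 1

Derivation:
Final LEFT:  [alpha, bravo, charlie, echo, foxtrot, echo]
Final RIGHT: [lima, charlie, juliet, echo, foxtrot, juliet]
i=0: L=alpha=BASE, R=lima -> take RIGHT -> lima
i=1: L=bravo=BASE, R=charlie -> take RIGHT -> charlie
i=2: L=charlie, R=juliet=BASE -> take LEFT -> charlie
i=3: L=echo R=echo -> agree -> echo
i=4: L=foxtrot R=foxtrot -> agree -> foxtrot
i=5: BASE=hotel L=echo R=juliet all differ -> CONFLICT
Conflict count: 1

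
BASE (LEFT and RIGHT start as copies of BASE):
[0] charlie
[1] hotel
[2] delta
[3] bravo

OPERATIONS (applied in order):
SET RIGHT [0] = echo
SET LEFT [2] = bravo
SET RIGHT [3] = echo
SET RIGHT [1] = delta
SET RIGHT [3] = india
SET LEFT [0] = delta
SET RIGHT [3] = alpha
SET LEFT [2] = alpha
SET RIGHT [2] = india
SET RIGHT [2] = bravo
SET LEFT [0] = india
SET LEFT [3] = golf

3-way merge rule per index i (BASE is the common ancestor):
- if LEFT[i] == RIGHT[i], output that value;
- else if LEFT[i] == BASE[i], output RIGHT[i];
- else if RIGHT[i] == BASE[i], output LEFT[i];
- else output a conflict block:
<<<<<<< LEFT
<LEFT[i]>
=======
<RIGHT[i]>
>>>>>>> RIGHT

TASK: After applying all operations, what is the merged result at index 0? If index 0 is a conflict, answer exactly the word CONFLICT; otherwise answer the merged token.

Answer: CONFLICT

Derivation:
Final LEFT:  [india, hotel, alpha, golf]
Final RIGHT: [echo, delta, bravo, alpha]
i=0: BASE=charlie L=india R=echo all differ -> CONFLICT
i=1: L=hotel=BASE, R=delta -> take RIGHT -> delta
i=2: BASE=delta L=alpha R=bravo all differ -> CONFLICT
i=3: BASE=bravo L=golf R=alpha all differ -> CONFLICT
Index 0 -> CONFLICT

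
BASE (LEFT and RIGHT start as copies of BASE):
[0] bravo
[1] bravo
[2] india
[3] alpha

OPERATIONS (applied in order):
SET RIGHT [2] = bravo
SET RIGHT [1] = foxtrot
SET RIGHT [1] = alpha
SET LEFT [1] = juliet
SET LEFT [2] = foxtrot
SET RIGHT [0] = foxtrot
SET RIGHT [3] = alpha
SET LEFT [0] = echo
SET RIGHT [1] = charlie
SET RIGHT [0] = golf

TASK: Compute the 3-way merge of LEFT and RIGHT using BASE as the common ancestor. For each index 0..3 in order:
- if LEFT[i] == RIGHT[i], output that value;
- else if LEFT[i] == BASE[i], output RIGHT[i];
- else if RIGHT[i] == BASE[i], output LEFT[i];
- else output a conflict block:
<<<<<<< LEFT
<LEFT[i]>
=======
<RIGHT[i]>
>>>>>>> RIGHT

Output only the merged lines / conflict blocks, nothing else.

Final LEFT:  [echo, juliet, foxtrot, alpha]
Final RIGHT: [golf, charlie, bravo, alpha]
i=0: BASE=bravo L=echo R=golf all differ -> CONFLICT
i=1: BASE=bravo L=juliet R=charlie all differ -> CONFLICT
i=2: BASE=india L=foxtrot R=bravo all differ -> CONFLICT
i=3: L=alpha R=alpha -> agree -> alpha

Answer: <<<<<<< LEFT
echo
=======
golf
>>>>>>> RIGHT
<<<<<<< LEFT
juliet
=======
charlie
>>>>>>> RIGHT
<<<<<<< LEFT
foxtrot
=======
bravo
>>>>>>> RIGHT
alpha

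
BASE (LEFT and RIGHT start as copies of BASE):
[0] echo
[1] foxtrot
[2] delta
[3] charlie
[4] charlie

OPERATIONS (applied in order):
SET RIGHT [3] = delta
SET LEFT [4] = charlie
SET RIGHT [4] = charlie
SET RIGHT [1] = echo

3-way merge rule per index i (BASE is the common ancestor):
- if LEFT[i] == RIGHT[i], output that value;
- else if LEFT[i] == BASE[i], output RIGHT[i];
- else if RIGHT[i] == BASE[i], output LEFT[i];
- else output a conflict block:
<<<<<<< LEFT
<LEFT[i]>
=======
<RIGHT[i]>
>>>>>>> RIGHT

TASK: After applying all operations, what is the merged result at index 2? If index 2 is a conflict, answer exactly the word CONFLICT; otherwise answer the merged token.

Answer: delta

Derivation:
Final LEFT:  [echo, foxtrot, delta, charlie, charlie]
Final RIGHT: [echo, echo, delta, delta, charlie]
i=0: L=echo R=echo -> agree -> echo
i=1: L=foxtrot=BASE, R=echo -> take RIGHT -> echo
i=2: L=delta R=delta -> agree -> delta
i=3: L=charlie=BASE, R=delta -> take RIGHT -> delta
i=4: L=charlie R=charlie -> agree -> charlie
Index 2 -> delta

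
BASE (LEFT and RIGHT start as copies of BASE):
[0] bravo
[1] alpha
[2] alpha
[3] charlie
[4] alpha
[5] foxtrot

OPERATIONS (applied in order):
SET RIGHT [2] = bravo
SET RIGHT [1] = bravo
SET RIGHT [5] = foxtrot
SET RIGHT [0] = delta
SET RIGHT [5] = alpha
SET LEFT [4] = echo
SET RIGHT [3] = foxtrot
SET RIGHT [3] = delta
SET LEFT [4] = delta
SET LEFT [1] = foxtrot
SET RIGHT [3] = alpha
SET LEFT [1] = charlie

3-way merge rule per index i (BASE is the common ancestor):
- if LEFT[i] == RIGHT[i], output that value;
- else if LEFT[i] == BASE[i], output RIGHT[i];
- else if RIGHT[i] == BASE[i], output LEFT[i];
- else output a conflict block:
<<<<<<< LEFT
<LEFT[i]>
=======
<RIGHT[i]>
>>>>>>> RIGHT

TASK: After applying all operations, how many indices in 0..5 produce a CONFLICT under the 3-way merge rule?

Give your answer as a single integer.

Final LEFT:  [bravo, charlie, alpha, charlie, delta, foxtrot]
Final RIGHT: [delta, bravo, bravo, alpha, alpha, alpha]
i=0: L=bravo=BASE, R=delta -> take RIGHT -> delta
i=1: BASE=alpha L=charlie R=bravo all differ -> CONFLICT
i=2: L=alpha=BASE, R=bravo -> take RIGHT -> bravo
i=3: L=charlie=BASE, R=alpha -> take RIGHT -> alpha
i=4: L=delta, R=alpha=BASE -> take LEFT -> delta
i=5: L=foxtrot=BASE, R=alpha -> take RIGHT -> alpha
Conflict count: 1

Answer: 1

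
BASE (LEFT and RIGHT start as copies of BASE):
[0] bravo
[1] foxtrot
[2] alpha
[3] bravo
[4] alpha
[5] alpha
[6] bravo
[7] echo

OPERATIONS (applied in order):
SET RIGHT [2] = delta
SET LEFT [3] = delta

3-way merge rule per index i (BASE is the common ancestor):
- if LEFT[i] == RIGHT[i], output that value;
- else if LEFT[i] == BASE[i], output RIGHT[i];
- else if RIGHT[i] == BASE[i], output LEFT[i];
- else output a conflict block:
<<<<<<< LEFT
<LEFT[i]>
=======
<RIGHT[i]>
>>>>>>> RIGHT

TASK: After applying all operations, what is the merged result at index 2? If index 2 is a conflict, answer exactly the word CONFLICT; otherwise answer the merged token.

Final LEFT:  [bravo, foxtrot, alpha, delta, alpha, alpha, bravo, echo]
Final RIGHT: [bravo, foxtrot, delta, bravo, alpha, alpha, bravo, echo]
i=0: L=bravo R=bravo -> agree -> bravo
i=1: L=foxtrot R=foxtrot -> agree -> foxtrot
i=2: L=alpha=BASE, R=delta -> take RIGHT -> delta
i=3: L=delta, R=bravo=BASE -> take LEFT -> delta
i=4: L=alpha R=alpha -> agree -> alpha
i=5: L=alpha R=alpha -> agree -> alpha
i=6: L=bravo R=bravo -> agree -> bravo
i=7: L=echo R=echo -> agree -> echo
Index 2 -> delta

Answer: delta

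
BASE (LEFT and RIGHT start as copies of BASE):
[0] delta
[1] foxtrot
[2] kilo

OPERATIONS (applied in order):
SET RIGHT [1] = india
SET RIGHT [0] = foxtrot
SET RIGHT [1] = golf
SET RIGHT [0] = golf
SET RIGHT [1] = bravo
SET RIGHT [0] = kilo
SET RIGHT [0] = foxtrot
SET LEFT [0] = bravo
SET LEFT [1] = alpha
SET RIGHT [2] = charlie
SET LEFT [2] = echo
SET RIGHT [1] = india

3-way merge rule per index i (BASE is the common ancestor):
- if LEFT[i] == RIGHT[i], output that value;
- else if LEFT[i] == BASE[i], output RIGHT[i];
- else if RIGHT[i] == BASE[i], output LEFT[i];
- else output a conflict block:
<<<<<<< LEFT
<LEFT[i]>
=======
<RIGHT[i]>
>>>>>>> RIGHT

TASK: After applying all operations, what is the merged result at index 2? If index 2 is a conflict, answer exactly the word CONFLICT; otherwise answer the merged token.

Final LEFT:  [bravo, alpha, echo]
Final RIGHT: [foxtrot, india, charlie]
i=0: BASE=delta L=bravo R=foxtrot all differ -> CONFLICT
i=1: BASE=foxtrot L=alpha R=india all differ -> CONFLICT
i=2: BASE=kilo L=echo R=charlie all differ -> CONFLICT
Index 2 -> CONFLICT

Answer: CONFLICT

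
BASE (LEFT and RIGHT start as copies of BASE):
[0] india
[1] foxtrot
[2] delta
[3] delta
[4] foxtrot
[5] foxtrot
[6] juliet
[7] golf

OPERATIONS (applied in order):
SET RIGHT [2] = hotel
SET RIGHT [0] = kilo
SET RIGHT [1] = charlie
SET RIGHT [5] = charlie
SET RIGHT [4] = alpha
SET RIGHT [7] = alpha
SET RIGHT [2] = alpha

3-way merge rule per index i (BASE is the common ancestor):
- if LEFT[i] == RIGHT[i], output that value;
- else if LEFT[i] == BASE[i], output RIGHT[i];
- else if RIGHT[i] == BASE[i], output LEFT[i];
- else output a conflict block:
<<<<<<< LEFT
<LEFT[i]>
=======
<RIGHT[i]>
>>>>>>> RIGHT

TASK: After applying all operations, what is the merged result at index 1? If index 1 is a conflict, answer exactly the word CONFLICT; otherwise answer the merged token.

Final LEFT:  [india, foxtrot, delta, delta, foxtrot, foxtrot, juliet, golf]
Final RIGHT: [kilo, charlie, alpha, delta, alpha, charlie, juliet, alpha]
i=0: L=india=BASE, R=kilo -> take RIGHT -> kilo
i=1: L=foxtrot=BASE, R=charlie -> take RIGHT -> charlie
i=2: L=delta=BASE, R=alpha -> take RIGHT -> alpha
i=3: L=delta R=delta -> agree -> delta
i=4: L=foxtrot=BASE, R=alpha -> take RIGHT -> alpha
i=5: L=foxtrot=BASE, R=charlie -> take RIGHT -> charlie
i=6: L=juliet R=juliet -> agree -> juliet
i=7: L=golf=BASE, R=alpha -> take RIGHT -> alpha
Index 1 -> charlie

Answer: charlie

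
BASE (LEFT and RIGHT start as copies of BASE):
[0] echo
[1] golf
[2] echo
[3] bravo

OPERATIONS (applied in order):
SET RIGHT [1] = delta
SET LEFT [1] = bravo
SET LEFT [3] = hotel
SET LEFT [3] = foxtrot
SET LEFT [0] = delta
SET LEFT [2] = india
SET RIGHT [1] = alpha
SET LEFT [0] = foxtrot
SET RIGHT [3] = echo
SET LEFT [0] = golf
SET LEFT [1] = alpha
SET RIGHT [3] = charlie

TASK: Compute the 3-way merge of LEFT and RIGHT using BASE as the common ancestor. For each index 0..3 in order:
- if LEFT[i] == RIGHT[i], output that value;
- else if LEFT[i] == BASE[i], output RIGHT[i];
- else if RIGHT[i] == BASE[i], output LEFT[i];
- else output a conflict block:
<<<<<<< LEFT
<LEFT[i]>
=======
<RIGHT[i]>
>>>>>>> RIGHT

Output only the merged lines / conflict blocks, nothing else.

Answer: golf
alpha
india
<<<<<<< LEFT
foxtrot
=======
charlie
>>>>>>> RIGHT

Derivation:
Final LEFT:  [golf, alpha, india, foxtrot]
Final RIGHT: [echo, alpha, echo, charlie]
i=0: L=golf, R=echo=BASE -> take LEFT -> golf
i=1: L=alpha R=alpha -> agree -> alpha
i=2: L=india, R=echo=BASE -> take LEFT -> india
i=3: BASE=bravo L=foxtrot R=charlie all differ -> CONFLICT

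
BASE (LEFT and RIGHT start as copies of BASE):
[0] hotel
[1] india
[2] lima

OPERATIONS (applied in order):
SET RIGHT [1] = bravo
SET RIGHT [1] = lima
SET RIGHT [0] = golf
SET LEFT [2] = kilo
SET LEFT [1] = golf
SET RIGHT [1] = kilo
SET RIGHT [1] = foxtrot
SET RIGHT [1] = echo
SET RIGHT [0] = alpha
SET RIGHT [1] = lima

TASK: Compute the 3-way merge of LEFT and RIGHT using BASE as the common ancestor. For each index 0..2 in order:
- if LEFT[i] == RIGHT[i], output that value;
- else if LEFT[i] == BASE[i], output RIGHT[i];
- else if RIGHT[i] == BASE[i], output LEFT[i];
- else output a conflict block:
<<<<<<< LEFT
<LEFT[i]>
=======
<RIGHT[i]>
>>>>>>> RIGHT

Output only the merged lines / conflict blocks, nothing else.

Answer: alpha
<<<<<<< LEFT
golf
=======
lima
>>>>>>> RIGHT
kilo

Derivation:
Final LEFT:  [hotel, golf, kilo]
Final RIGHT: [alpha, lima, lima]
i=0: L=hotel=BASE, R=alpha -> take RIGHT -> alpha
i=1: BASE=india L=golf R=lima all differ -> CONFLICT
i=2: L=kilo, R=lima=BASE -> take LEFT -> kilo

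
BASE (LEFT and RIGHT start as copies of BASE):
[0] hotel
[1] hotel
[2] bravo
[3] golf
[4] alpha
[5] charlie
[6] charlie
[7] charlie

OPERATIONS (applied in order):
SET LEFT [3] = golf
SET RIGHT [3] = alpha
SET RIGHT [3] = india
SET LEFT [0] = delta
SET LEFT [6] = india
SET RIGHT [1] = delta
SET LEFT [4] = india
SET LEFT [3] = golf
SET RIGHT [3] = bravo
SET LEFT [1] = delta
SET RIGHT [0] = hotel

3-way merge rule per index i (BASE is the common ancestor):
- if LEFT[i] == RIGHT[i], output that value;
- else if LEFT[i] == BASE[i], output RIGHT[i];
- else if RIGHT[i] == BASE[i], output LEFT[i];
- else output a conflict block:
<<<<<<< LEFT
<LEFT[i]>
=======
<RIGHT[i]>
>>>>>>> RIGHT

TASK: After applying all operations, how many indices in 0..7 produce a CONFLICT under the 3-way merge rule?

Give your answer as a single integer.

Final LEFT:  [delta, delta, bravo, golf, india, charlie, india, charlie]
Final RIGHT: [hotel, delta, bravo, bravo, alpha, charlie, charlie, charlie]
i=0: L=delta, R=hotel=BASE -> take LEFT -> delta
i=1: L=delta R=delta -> agree -> delta
i=2: L=bravo R=bravo -> agree -> bravo
i=3: L=golf=BASE, R=bravo -> take RIGHT -> bravo
i=4: L=india, R=alpha=BASE -> take LEFT -> india
i=5: L=charlie R=charlie -> agree -> charlie
i=6: L=india, R=charlie=BASE -> take LEFT -> india
i=7: L=charlie R=charlie -> agree -> charlie
Conflict count: 0

Answer: 0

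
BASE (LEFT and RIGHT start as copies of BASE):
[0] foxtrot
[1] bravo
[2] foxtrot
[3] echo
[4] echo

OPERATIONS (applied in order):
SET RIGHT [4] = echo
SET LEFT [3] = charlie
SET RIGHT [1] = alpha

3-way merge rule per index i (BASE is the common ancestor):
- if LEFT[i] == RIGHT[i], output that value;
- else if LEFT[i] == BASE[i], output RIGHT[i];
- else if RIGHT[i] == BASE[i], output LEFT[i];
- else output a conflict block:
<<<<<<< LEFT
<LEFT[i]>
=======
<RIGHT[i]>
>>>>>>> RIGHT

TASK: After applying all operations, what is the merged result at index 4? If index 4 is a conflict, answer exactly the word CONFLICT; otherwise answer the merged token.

Answer: echo

Derivation:
Final LEFT:  [foxtrot, bravo, foxtrot, charlie, echo]
Final RIGHT: [foxtrot, alpha, foxtrot, echo, echo]
i=0: L=foxtrot R=foxtrot -> agree -> foxtrot
i=1: L=bravo=BASE, R=alpha -> take RIGHT -> alpha
i=2: L=foxtrot R=foxtrot -> agree -> foxtrot
i=3: L=charlie, R=echo=BASE -> take LEFT -> charlie
i=4: L=echo R=echo -> agree -> echo
Index 4 -> echo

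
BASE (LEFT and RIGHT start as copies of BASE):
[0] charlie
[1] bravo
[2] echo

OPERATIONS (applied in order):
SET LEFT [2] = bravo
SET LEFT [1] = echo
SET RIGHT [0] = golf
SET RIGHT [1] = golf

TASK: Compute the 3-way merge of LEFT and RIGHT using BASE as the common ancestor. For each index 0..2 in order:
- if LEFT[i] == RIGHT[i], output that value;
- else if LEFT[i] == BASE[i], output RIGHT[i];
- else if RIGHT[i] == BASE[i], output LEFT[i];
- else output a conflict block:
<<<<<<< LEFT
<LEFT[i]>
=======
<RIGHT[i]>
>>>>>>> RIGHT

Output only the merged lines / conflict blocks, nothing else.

Final LEFT:  [charlie, echo, bravo]
Final RIGHT: [golf, golf, echo]
i=0: L=charlie=BASE, R=golf -> take RIGHT -> golf
i=1: BASE=bravo L=echo R=golf all differ -> CONFLICT
i=2: L=bravo, R=echo=BASE -> take LEFT -> bravo

Answer: golf
<<<<<<< LEFT
echo
=======
golf
>>>>>>> RIGHT
bravo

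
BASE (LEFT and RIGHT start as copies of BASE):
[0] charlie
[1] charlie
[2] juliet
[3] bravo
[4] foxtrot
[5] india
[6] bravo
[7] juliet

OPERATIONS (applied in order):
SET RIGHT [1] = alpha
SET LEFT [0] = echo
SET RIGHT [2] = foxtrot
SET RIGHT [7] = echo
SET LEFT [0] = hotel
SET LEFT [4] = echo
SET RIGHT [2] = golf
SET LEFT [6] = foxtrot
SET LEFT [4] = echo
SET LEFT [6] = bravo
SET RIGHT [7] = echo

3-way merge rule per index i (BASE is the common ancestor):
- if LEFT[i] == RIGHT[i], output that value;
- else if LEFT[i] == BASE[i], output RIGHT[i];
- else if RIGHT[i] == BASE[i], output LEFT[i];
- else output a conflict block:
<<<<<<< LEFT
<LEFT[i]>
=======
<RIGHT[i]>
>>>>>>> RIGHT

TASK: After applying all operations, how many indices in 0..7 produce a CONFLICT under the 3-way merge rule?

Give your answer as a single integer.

Final LEFT:  [hotel, charlie, juliet, bravo, echo, india, bravo, juliet]
Final RIGHT: [charlie, alpha, golf, bravo, foxtrot, india, bravo, echo]
i=0: L=hotel, R=charlie=BASE -> take LEFT -> hotel
i=1: L=charlie=BASE, R=alpha -> take RIGHT -> alpha
i=2: L=juliet=BASE, R=golf -> take RIGHT -> golf
i=3: L=bravo R=bravo -> agree -> bravo
i=4: L=echo, R=foxtrot=BASE -> take LEFT -> echo
i=5: L=india R=india -> agree -> india
i=6: L=bravo R=bravo -> agree -> bravo
i=7: L=juliet=BASE, R=echo -> take RIGHT -> echo
Conflict count: 0

Answer: 0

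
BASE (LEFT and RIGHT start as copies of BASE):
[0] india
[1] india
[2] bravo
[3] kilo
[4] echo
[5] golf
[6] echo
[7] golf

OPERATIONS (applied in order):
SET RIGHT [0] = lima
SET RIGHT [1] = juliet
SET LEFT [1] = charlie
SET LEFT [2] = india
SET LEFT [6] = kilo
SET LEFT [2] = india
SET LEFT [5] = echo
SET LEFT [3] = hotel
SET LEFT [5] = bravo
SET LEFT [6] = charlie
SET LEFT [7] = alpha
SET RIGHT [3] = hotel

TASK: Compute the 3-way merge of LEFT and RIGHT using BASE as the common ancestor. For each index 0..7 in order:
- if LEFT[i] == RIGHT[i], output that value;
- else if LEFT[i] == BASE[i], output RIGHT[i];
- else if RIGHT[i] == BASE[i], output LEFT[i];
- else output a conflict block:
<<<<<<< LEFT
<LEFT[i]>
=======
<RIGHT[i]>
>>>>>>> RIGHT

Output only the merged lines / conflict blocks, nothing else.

Final LEFT:  [india, charlie, india, hotel, echo, bravo, charlie, alpha]
Final RIGHT: [lima, juliet, bravo, hotel, echo, golf, echo, golf]
i=0: L=india=BASE, R=lima -> take RIGHT -> lima
i=1: BASE=india L=charlie R=juliet all differ -> CONFLICT
i=2: L=india, R=bravo=BASE -> take LEFT -> india
i=3: L=hotel R=hotel -> agree -> hotel
i=4: L=echo R=echo -> agree -> echo
i=5: L=bravo, R=golf=BASE -> take LEFT -> bravo
i=6: L=charlie, R=echo=BASE -> take LEFT -> charlie
i=7: L=alpha, R=golf=BASE -> take LEFT -> alpha

Answer: lima
<<<<<<< LEFT
charlie
=======
juliet
>>>>>>> RIGHT
india
hotel
echo
bravo
charlie
alpha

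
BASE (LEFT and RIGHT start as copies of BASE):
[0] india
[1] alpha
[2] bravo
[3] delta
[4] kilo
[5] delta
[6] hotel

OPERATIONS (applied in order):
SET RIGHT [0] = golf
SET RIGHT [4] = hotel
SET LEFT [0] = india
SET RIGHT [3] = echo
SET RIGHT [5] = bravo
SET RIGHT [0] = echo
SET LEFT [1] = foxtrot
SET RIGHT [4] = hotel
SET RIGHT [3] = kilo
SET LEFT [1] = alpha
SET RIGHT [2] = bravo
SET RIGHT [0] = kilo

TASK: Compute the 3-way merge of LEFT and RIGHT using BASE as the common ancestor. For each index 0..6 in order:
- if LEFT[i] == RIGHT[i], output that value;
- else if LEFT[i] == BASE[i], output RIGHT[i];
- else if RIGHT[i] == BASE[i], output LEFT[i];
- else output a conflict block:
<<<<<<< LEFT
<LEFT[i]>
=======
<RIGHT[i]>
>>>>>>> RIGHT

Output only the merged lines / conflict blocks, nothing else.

Answer: kilo
alpha
bravo
kilo
hotel
bravo
hotel

Derivation:
Final LEFT:  [india, alpha, bravo, delta, kilo, delta, hotel]
Final RIGHT: [kilo, alpha, bravo, kilo, hotel, bravo, hotel]
i=0: L=india=BASE, R=kilo -> take RIGHT -> kilo
i=1: L=alpha R=alpha -> agree -> alpha
i=2: L=bravo R=bravo -> agree -> bravo
i=3: L=delta=BASE, R=kilo -> take RIGHT -> kilo
i=4: L=kilo=BASE, R=hotel -> take RIGHT -> hotel
i=5: L=delta=BASE, R=bravo -> take RIGHT -> bravo
i=6: L=hotel R=hotel -> agree -> hotel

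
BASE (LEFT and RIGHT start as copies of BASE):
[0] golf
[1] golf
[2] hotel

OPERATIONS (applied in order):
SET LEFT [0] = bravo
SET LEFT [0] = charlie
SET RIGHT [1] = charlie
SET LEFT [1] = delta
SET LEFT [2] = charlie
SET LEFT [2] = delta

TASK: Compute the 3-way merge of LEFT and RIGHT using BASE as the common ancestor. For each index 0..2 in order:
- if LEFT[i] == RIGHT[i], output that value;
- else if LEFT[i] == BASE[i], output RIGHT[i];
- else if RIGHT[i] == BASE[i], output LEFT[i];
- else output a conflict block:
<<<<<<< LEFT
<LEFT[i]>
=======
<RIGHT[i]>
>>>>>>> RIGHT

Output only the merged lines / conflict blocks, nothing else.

Final LEFT:  [charlie, delta, delta]
Final RIGHT: [golf, charlie, hotel]
i=0: L=charlie, R=golf=BASE -> take LEFT -> charlie
i=1: BASE=golf L=delta R=charlie all differ -> CONFLICT
i=2: L=delta, R=hotel=BASE -> take LEFT -> delta

Answer: charlie
<<<<<<< LEFT
delta
=======
charlie
>>>>>>> RIGHT
delta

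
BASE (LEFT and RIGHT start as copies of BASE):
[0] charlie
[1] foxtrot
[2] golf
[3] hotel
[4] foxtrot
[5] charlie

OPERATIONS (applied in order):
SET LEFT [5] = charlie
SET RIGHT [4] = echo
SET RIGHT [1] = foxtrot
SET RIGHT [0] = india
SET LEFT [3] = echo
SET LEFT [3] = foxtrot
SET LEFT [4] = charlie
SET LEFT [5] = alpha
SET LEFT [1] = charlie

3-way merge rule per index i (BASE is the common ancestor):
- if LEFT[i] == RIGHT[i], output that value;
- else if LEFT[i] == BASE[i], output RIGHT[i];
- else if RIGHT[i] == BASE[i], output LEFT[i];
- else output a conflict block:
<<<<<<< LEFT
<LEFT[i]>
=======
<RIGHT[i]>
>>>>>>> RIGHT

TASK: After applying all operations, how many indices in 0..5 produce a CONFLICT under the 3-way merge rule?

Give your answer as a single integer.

Final LEFT:  [charlie, charlie, golf, foxtrot, charlie, alpha]
Final RIGHT: [india, foxtrot, golf, hotel, echo, charlie]
i=0: L=charlie=BASE, R=india -> take RIGHT -> india
i=1: L=charlie, R=foxtrot=BASE -> take LEFT -> charlie
i=2: L=golf R=golf -> agree -> golf
i=3: L=foxtrot, R=hotel=BASE -> take LEFT -> foxtrot
i=4: BASE=foxtrot L=charlie R=echo all differ -> CONFLICT
i=5: L=alpha, R=charlie=BASE -> take LEFT -> alpha
Conflict count: 1

Answer: 1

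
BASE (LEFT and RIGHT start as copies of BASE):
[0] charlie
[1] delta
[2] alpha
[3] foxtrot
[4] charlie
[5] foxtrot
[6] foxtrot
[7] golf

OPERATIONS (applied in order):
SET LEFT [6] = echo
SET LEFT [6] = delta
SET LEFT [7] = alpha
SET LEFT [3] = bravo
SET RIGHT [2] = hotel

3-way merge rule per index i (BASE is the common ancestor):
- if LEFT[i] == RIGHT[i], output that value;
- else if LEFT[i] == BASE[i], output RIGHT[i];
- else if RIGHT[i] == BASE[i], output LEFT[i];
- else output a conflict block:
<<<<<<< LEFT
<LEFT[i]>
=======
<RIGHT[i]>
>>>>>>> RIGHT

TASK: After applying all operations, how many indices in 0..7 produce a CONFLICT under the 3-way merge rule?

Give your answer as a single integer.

Final LEFT:  [charlie, delta, alpha, bravo, charlie, foxtrot, delta, alpha]
Final RIGHT: [charlie, delta, hotel, foxtrot, charlie, foxtrot, foxtrot, golf]
i=0: L=charlie R=charlie -> agree -> charlie
i=1: L=delta R=delta -> agree -> delta
i=2: L=alpha=BASE, R=hotel -> take RIGHT -> hotel
i=3: L=bravo, R=foxtrot=BASE -> take LEFT -> bravo
i=4: L=charlie R=charlie -> agree -> charlie
i=5: L=foxtrot R=foxtrot -> agree -> foxtrot
i=6: L=delta, R=foxtrot=BASE -> take LEFT -> delta
i=7: L=alpha, R=golf=BASE -> take LEFT -> alpha
Conflict count: 0

Answer: 0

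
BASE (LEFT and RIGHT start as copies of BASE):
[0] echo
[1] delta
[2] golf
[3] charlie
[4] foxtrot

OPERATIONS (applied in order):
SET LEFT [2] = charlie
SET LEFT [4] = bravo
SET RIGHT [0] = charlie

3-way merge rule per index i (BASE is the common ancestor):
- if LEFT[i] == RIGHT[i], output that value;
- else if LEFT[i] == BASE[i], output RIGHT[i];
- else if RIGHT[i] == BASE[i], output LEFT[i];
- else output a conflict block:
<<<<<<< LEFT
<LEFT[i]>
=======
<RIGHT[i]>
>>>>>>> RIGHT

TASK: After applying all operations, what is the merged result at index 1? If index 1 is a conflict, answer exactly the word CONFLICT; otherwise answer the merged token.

Answer: delta

Derivation:
Final LEFT:  [echo, delta, charlie, charlie, bravo]
Final RIGHT: [charlie, delta, golf, charlie, foxtrot]
i=0: L=echo=BASE, R=charlie -> take RIGHT -> charlie
i=1: L=delta R=delta -> agree -> delta
i=2: L=charlie, R=golf=BASE -> take LEFT -> charlie
i=3: L=charlie R=charlie -> agree -> charlie
i=4: L=bravo, R=foxtrot=BASE -> take LEFT -> bravo
Index 1 -> delta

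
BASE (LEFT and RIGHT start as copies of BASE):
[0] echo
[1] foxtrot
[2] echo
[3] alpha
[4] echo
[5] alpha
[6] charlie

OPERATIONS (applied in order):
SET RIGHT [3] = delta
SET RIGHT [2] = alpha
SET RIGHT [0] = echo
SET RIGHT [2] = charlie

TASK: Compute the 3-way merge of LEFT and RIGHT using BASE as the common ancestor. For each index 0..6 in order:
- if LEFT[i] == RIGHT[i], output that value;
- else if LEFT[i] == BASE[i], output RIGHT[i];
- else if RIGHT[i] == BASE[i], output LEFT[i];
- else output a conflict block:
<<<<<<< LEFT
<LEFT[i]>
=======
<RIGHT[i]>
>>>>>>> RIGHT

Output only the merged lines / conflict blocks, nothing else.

Answer: echo
foxtrot
charlie
delta
echo
alpha
charlie

Derivation:
Final LEFT:  [echo, foxtrot, echo, alpha, echo, alpha, charlie]
Final RIGHT: [echo, foxtrot, charlie, delta, echo, alpha, charlie]
i=0: L=echo R=echo -> agree -> echo
i=1: L=foxtrot R=foxtrot -> agree -> foxtrot
i=2: L=echo=BASE, R=charlie -> take RIGHT -> charlie
i=3: L=alpha=BASE, R=delta -> take RIGHT -> delta
i=4: L=echo R=echo -> agree -> echo
i=5: L=alpha R=alpha -> agree -> alpha
i=6: L=charlie R=charlie -> agree -> charlie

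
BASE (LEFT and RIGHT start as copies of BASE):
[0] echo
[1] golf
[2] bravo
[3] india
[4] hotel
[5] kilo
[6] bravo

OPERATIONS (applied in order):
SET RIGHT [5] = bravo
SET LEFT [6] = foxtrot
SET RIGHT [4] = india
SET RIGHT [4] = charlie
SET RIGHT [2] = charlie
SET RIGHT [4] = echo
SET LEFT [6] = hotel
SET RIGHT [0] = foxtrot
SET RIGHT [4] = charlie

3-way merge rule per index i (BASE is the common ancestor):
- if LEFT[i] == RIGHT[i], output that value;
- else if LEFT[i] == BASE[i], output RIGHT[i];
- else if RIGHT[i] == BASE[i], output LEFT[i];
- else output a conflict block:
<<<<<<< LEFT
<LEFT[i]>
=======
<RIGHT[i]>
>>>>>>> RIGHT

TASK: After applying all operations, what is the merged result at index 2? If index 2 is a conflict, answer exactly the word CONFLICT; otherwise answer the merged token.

Answer: charlie

Derivation:
Final LEFT:  [echo, golf, bravo, india, hotel, kilo, hotel]
Final RIGHT: [foxtrot, golf, charlie, india, charlie, bravo, bravo]
i=0: L=echo=BASE, R=foxtrot -> take RIGHT -> foxtrot
i=1: L=golf R=golf -> agree -> golf
i=2: L=bravo=BASE, R=charlie -> take RIGHT -> charlie
i=3: L=india R=india -> agree -> india
i=4: L=hotel=BASE, R=charlie -> take RIGHT -> charlie
i=5: L=kilo=BASE, R=bravo -> take RIGHT -> bravo
i=6: L=hotel, R=bravo=BASE -> take LEFT -> hotel
Index 2 -> charlie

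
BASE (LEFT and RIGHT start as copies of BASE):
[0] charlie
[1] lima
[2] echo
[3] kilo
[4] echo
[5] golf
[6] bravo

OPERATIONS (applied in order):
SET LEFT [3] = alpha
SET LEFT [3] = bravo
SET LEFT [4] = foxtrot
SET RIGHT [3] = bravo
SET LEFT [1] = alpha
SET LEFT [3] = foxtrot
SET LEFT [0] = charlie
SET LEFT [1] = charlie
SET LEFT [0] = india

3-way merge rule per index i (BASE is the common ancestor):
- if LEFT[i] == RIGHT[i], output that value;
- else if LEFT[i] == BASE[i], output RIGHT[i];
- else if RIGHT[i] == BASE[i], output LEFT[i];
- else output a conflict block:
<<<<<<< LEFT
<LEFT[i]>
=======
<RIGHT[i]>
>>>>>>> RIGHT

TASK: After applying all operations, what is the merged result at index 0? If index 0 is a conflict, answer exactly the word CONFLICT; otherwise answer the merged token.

Final LEFT:  [india, charlie, echo, foxtrot, foxtrot, golf, bravo]
Final RIGHT: [charlie, lima, echo, bravo, echo, golf, bravo]
i=0: L=india, R=charlie=BASE -> take LEFT -> india
i=1: L=charlie, R=lima=BASE -> take LEFT -> charlie
i=2: L=echo R=echo -> agree -> echo
i=3: BASE=kilo L=foxtrot R=bravo all differ -> CONFLICT
i=4: L=foxtrot, R=echo=BASE -> take LEFT -> foxtrot
i=5: L=golf R=golf -> agree -> golf
i=6: L=bravo R=bravo -> agree -> bravo
Index 0 -> india

Answer: india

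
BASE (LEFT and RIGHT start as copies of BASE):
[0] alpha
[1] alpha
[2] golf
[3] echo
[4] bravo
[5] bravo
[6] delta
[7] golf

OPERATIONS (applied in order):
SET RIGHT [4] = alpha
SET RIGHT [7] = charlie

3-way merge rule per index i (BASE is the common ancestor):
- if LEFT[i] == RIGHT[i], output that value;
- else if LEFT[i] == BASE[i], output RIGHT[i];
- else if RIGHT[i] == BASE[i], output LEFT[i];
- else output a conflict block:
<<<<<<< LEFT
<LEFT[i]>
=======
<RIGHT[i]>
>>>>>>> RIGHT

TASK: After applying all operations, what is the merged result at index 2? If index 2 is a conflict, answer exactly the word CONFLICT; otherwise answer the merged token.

Final LEFT:  [alpha, alpha, golf, echo, bravo, bravo, delta, golf]
Final RIGHT: [alpha, alpha, golf, echo, alpha, bravo, delta, charlie]
i=0: L=alpha R=alpha -> agree -> alpha
i=1: L=alpha R=alpha -> agree -> alpha
i=2: L=golf R=golf -> agree -> golf
i=3: L=echo R=echo -> agree -> echo
i=4: L=bravo=BASE, R=alpha -> take RIGHT -> alpha
i=5: L=bravo R=bravo -> agree -> bravo
i=6: L=delta R=delta -> agree -> delta
i=7: L=golf=BASE, R=charlie -> take RIGHT -> charlie
Index 2 -> golf

Answer: golf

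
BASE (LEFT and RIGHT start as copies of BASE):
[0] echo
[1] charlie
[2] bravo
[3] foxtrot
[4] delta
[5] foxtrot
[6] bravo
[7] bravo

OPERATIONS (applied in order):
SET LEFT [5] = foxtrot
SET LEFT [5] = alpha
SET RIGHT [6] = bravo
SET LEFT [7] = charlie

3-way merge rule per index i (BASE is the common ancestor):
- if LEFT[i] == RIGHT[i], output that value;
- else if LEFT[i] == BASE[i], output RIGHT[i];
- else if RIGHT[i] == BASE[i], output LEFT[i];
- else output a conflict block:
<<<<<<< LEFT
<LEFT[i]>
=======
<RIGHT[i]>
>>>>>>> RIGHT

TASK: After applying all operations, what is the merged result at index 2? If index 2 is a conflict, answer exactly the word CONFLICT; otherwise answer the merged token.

Final LEFT:  [echo, charlie, bravo, foxtrot, delta, alpha, bravo, charlie]
Final RIGHT: [echo, charlie, bravo, foxtrot, delta, foxtrot, bravo, bravo]
i=0: L=echo R=echo -> agree -> echo
i=1: L=charlie R=charlie -> agree -> charlie
i=2: L=bravo R=bravo -> agree -> bravo
i=3: L=foxtrot R=foxtrot -> agree -> foxtrot
i=4: L=delta R=delta -> agree -> delta
i=5: L=alpha, R=foxtrot=BASE -> take LEFT -> alpha
i=6: L=bravo R=bravo -> agree -> bravo
i=7: L=charlie, R=bravo=BASE -> take LEFT -> charlie
Index 2 -> bravo

Answer: bravo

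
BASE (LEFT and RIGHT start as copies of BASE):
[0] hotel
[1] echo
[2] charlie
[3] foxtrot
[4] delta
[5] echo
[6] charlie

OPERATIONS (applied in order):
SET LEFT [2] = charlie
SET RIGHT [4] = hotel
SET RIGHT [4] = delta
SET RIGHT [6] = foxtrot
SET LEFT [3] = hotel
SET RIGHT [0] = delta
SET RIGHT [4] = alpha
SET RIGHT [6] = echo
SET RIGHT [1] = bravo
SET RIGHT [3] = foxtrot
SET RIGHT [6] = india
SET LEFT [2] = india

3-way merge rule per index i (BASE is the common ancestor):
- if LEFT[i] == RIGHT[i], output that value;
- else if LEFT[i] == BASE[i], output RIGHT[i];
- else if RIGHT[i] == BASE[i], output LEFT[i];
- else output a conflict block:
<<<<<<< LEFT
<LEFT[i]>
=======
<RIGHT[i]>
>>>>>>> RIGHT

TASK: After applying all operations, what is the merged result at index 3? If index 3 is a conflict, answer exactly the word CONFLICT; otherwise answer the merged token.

Final LEFT:  [hotel, echo, india, hotel, delta, echo, charlie]
Final RIGHT: [delta, bravo, charlie, foxtrot, alpha, echo, india]
i=0: L=hotel=BASE, R=delta -> take RIGHT -> delta
i=1: L=echo=BASE, R=bravo -> take RIGHT -> bravo
i=2: L=india, R=charlie=BASE -> take LEFT -> india
i=3: L=hotel, R=foxtrot=BASE -> take LEFT -> hotel
i=4: L=delta=BASE, R=alpha -> take RIGHT -> alpha
i=5: L=echo R=echo -> agree -> echo
i=6: L=charlie=BASE, R=india -> take RIGHT -> india
Index 3 -> hotel

Answer: hotel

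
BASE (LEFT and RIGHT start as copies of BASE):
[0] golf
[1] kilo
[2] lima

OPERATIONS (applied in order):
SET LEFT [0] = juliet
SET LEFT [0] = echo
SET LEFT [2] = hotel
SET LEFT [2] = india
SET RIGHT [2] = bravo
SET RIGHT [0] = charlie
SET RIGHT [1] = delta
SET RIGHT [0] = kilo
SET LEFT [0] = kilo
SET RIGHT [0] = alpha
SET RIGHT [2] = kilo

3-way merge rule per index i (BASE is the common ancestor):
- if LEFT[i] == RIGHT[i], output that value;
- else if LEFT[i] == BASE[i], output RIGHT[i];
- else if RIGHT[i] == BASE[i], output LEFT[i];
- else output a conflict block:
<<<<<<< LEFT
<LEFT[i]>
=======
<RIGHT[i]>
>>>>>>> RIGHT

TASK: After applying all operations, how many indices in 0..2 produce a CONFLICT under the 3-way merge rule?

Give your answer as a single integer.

Final LEFT:  [kilo, kilo, india]
Final RIGHT: [alpha, delta, kilo]
i=0: BASE=golf L=kilo R=alpha all differ -> CONFLICT
i=1: L=kilo=BASE, R=delta -> take RIGHT -> delta
i=2: BASE=lima L=india R=kilo all differ -> CONFLICT
Conflict count: 2

Answer: 2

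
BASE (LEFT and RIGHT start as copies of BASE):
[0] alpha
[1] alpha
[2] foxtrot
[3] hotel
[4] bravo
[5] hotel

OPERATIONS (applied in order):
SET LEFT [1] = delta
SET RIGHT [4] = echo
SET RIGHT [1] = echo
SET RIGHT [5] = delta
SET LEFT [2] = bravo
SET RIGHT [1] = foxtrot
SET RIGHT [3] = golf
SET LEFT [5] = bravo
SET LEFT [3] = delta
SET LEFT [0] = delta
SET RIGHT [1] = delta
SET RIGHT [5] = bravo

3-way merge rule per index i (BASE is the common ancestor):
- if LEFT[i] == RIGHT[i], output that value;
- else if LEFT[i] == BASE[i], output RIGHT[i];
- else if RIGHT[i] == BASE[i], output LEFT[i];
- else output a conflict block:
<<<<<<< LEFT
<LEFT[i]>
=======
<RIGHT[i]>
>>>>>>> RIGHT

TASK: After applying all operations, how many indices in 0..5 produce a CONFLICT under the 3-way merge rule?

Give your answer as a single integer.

Answer: 1

Derivation:
Final LEFT:  [delta, delta, bravo, delta, bravo, bravo]
Final RIGHT: [alpha, delta, foxtrot, golf, echo, bravo]
i=0: L=delta, R=alpha=BASE -> take LEFT -> delta
i=1: L=delta R=delta -> agree -> delta
i=2: L=bravo, R=foxtrot=BASE -> take LEFT -> bravo
i=3: BASE=hotel L=delta R=golf all differ -> CONFLICT
i=4: L=bravo=BASE, R=echo -> take RIGHT -> echo
i=5: L=bravo R=bravo -> agree -> bravo
Conflict count: 1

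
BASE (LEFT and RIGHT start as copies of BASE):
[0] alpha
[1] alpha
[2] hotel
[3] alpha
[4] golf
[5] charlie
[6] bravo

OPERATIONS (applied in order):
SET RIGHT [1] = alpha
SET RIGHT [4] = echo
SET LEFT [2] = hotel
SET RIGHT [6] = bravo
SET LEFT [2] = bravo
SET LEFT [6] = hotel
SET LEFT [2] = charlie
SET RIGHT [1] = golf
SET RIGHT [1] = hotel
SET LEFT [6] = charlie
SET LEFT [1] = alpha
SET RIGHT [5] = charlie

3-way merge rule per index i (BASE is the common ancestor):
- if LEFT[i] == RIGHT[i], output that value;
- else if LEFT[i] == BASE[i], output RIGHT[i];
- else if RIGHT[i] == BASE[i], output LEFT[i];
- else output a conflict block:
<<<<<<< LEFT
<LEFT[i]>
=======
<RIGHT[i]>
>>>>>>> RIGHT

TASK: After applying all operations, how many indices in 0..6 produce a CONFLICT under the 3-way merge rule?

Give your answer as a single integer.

Final LEFT:  [alpha, alpha, charlie, alpha, golf, charlie, charlie]
Final RIGHT: [alpha, hotel, hotel, alpha, echo, charlie, bravo]
i=0: L=alpha R=alpha -> agree -> alpha
i=1: L=alpha=BASE, R=hotel -> take RIGHT -> hotel
i=2: L=charlie, R=hotel=BASE -> take LEFT -> charlie
i=3: L=alpha R=alpha -> agree -> alpha
i=4: L=golf=BASE, R=echo -> take RIGHT -> echo
i=5: L=charlie R=charlie -> agree -> charlie
i=6: L=charlie, R=bravo=BASE -> take LEFT -> charlie
Conflict count: 0

Answer: 0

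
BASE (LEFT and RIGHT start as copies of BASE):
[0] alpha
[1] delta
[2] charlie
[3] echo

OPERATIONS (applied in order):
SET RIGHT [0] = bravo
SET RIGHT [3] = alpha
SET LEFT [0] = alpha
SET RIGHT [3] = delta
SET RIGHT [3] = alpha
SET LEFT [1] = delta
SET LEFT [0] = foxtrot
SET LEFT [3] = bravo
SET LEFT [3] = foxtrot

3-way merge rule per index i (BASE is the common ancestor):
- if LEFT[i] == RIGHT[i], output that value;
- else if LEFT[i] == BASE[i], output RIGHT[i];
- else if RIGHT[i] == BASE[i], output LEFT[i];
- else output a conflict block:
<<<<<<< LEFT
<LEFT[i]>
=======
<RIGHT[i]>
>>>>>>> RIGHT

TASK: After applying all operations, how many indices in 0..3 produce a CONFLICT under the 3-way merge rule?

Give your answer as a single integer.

Answer: 2

Derivation:
Final LEFT:  [foxtrot, delta, charlie, foxtrot]
Final RIGHT: [bravo, delta, charlie, alpha]
i=0: BASE=alpha L=foxtrot R=bravo all differ -> CONFLICT
i=1: L=delta R=delta -> agree -> delta
i=2: L=charlie R=charlie -> agree -> charlie
i=3: BASE=echo L=foxtrot R=alpha all differ -> CONFLICT
Conflict count: 2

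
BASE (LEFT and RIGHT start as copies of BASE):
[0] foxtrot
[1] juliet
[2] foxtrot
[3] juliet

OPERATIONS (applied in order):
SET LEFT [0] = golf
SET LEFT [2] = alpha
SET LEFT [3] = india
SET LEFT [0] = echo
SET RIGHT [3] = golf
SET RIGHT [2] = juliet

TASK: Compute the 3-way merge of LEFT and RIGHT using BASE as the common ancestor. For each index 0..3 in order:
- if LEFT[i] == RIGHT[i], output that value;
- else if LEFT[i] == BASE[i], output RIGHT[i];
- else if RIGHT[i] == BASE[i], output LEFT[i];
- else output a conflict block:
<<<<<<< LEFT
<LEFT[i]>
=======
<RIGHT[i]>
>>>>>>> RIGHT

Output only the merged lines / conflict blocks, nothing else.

Final LEFT:  [echo, juliet, alpha, india]
Final RIGHT: [foxtrot, juliet, juliet, golf]
i=0: L=echo, R=foxtrot=BASE -> take LEFT -> echo
i=1: L=juliet R=juliet -> agree -> juliet
i=2: BASE=foxtrot L=alpha R=juliet all differ -> CONFLICT
i=3: BASE=juliet L=india R=golf all differ -> CONFLICT

Answer: echo
juliet
<<<<<<< LEFT
alpha
=======
juliet
>>>>>>> RIGHT
<<<<<<< LEFT
india
=======
golf
>>>>>>> RIGHT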